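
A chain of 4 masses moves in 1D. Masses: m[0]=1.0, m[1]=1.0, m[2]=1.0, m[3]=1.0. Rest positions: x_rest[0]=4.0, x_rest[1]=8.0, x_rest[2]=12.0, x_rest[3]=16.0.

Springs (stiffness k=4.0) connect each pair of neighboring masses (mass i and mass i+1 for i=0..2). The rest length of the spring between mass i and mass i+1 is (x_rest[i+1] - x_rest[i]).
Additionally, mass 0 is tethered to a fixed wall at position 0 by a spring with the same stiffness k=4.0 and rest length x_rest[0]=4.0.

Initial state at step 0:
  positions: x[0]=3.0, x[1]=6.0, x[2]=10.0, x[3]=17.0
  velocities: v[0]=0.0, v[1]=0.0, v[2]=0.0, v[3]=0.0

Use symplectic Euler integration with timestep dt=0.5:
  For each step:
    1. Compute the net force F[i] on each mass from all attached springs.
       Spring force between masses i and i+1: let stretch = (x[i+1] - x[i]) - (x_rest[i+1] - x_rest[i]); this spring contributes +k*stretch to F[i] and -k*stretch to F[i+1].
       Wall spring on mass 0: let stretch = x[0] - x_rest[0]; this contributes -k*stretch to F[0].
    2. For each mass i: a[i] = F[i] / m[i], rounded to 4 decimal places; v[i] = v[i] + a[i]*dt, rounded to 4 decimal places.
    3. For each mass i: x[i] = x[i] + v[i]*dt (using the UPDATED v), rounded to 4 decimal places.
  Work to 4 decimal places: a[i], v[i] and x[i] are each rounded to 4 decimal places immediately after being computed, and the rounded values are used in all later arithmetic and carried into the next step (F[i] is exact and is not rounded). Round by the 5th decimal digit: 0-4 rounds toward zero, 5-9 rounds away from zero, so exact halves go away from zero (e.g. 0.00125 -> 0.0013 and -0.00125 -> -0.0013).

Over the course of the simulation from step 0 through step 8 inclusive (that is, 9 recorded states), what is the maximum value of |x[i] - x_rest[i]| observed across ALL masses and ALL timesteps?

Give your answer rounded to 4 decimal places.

Answer: 3.0000

Derivation:
Step 0: x=[3.0000 6.0000 10.0000 17.0000] v=[0.0000 0.0000 0.0000 0.0000]
Step 1: x=[3.0000 7.0000 13.0000 14.0000] v=[0.0000 2.0000 6.0000 -6.0000]
Step 2: x=[4.0000 10.0000 11.0000 14.0000] v=[2.0000 6.0000 -4.0000 0.0000]
Step 3: x=[7.0000 8.0000 11.0000 15.0000] v=[6.0000 -4.0000 0.0000 2.0000]
Step 4: x=[4.0000 8.0000 12.0000 16.0000] v=[-6.0000 0.0000 2.0000 2.0000]
Step 5: x=[1.0000 8.0000 13.0000 17.0000] v=[-6.0000 0.0000 2.0000 2.0000]
Step 6: x=[4.0000 6.0000 13.0000 18.0000] v=[6.0000 -4.0000 0.0000 2.0000]
Step 7: x=[5.0000 9.0000 11.0000 18.0000] v=[2.0000 6.0000 -4.0000 0.0000]
Step 8: x=[5.0000 10.0000 14.0000 15.0000] v=[0.0000 2.0000 6.0000 -6.0000]
Max displacement = 3.0000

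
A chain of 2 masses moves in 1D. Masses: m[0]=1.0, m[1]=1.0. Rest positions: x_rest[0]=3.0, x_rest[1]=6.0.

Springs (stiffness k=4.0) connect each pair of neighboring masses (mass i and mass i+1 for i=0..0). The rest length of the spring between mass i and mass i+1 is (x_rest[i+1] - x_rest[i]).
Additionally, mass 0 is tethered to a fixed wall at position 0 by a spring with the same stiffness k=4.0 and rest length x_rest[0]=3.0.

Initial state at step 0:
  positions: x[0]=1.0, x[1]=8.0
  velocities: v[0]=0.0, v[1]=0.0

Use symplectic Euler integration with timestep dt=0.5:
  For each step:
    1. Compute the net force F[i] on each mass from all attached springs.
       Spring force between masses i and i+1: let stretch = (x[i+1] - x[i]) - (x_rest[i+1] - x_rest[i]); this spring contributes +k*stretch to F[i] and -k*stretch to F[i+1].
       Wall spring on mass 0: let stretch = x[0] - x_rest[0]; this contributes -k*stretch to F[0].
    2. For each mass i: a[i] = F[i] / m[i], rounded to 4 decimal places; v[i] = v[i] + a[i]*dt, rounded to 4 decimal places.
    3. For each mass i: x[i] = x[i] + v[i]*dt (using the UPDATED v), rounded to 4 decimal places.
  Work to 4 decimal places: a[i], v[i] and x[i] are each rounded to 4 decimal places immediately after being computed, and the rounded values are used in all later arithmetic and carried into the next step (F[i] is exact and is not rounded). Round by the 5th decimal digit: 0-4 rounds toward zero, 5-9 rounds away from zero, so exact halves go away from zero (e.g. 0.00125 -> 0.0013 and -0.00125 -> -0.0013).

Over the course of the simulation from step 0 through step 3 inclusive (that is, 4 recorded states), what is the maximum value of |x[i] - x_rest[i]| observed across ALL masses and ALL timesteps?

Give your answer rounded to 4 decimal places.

Answer: 4.0000

Derivation:
Step 0: x=[1.0000 8.0000] v=[0.0000 0.0000]
Step 1: x=[7.0000 4.0000] v=[12.0000 -8.0000]
Step 2: x=[3.0000 6.0000] v=[-8.0000 4.0000]
Step 3: x=[-1.0000 8.0000] v=[-8.0000 4.0000]
Max displacement = 4.0000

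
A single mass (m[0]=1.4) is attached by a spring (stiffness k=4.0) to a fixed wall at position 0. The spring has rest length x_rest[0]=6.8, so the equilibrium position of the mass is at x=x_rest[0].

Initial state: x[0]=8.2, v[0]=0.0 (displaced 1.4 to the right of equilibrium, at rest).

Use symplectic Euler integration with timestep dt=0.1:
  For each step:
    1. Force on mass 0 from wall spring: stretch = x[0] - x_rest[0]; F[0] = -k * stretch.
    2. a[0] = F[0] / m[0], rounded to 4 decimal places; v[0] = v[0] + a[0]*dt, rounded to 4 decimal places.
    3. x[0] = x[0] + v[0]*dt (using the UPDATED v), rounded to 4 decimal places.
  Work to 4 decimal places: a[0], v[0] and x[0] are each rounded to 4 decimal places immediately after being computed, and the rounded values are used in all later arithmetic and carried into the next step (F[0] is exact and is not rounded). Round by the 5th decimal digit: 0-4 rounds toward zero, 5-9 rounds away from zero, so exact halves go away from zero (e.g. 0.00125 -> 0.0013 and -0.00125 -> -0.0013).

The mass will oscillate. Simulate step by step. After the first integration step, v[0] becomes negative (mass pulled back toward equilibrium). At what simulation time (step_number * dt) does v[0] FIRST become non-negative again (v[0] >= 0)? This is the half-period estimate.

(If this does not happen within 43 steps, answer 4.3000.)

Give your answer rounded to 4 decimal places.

Answer: 1.9000

Derivation:
Step 0: x=[8.2000] v=[0.0000]
Step 1: x=[8.1600] v=[-0.4000]
Step 2: x=[8.0811] v=[-0.7886]
Step 3: x=[7.9656] v=[-1.1546]
Step 4: x=[7.8168] v=[-1.4876]
Step 5: x=[7.6390] v=[-1.7781]
Step 6: x=[7.4372] v=[-2.0178]
Step 7: x=[7.2172] v=[-2.1999]
Step 8: x=[6.9853] v=[-2.3191]
Step 9: x=[6.7481] v=[-2.3720]
Step 10: x=[6.5124] v=[-2.3572]
Step 11: x=[6.2849] v=[-2.2750]
Step 12: x=[6.0721] v=[-2.1278]
Step 13: x=[5.8801] v=[-1.9198]
Step 14: x=[5.7144] v=[-1.6570]
Step 15: x=[5.5797] v=[-1.3468]
Step 16: x=[5.4799] v=[-0.9981]
Step 17: x=[5.4178] v=[-0.6209]
Step 18: x=[5.3952] v=[-0.2260]
Step 19: x=[5.4127] v=[0.1754]
First v>=0 after going negative at step 19, time=1.9000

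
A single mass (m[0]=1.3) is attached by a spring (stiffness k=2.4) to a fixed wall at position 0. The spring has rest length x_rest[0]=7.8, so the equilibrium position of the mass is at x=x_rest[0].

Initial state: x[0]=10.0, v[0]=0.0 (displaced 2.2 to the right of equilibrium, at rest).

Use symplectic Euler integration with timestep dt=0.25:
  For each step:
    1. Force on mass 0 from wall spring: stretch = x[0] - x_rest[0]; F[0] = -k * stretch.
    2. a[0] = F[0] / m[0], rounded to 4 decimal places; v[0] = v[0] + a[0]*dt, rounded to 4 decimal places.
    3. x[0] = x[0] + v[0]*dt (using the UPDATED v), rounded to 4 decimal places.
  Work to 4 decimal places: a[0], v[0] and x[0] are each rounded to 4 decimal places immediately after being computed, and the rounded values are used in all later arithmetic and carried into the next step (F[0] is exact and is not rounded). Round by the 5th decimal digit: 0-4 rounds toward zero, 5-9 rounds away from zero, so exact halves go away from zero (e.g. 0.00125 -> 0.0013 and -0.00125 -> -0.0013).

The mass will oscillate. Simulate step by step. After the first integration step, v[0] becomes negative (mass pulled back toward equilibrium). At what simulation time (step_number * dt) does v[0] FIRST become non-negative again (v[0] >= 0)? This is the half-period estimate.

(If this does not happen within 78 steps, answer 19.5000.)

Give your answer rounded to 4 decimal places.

Answer: 2.5000

Derivation:
Step 0: x=[10.0000] v=[0.0000]
Step 1: x=[9.7462] v=[-1.0154]
Step 2: x=[9.2678] v=[-1.9137]
Step 3: x=[8.6200] v=[-2.5912]
Step 4: x=[7.8776] v=[-2.9697]
Step 5: x=[7.1262] v=[-3.0055]
Step 6: x=[6.4526] v=[-2.6945]
Step 7: x=[5.9345] v=[-2.0726]
Step 8: x=[5.6316] v=[-1.2116]
Step 9: x=[5.5789] v=[-0.2108]
Step 10: x=[5.7825] v=[0.8143]
First v>=0 after going negative at step 10, time=2.5000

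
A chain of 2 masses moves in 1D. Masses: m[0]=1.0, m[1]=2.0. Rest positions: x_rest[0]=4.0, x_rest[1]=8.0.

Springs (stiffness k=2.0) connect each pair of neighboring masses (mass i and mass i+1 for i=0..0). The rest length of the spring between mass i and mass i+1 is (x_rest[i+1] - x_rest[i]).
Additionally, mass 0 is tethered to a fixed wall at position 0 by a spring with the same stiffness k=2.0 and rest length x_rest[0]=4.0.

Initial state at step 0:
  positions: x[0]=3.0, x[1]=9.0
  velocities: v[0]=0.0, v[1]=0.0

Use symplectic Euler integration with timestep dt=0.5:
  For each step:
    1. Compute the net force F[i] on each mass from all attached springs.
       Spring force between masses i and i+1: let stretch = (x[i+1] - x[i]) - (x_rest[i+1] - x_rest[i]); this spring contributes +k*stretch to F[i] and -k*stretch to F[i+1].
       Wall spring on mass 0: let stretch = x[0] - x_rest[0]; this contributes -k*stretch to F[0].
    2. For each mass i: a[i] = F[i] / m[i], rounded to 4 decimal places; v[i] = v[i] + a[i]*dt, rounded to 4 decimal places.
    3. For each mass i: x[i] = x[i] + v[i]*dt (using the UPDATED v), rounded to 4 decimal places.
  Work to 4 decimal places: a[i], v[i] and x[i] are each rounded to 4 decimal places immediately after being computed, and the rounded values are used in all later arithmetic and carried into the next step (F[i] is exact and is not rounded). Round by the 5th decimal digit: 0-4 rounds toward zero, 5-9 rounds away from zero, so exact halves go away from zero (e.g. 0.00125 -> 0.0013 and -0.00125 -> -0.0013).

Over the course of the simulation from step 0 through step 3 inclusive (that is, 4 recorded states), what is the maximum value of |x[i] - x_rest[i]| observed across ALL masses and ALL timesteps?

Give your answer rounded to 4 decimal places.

Step 0: x=[3.0000 9.0000] v=[0.0000 0.0000]
Step 1: x=[4.5000 8.5000] v=[3.0000 -1.0000]
Step 2: x=[5.7500 8.0000] v=[2.5000 -1.0000]
Step 3: x=[5.2500 7.9375] v=[-1.0000 -0.1250]
Max displacement = 1.7500

Answer: 1.7500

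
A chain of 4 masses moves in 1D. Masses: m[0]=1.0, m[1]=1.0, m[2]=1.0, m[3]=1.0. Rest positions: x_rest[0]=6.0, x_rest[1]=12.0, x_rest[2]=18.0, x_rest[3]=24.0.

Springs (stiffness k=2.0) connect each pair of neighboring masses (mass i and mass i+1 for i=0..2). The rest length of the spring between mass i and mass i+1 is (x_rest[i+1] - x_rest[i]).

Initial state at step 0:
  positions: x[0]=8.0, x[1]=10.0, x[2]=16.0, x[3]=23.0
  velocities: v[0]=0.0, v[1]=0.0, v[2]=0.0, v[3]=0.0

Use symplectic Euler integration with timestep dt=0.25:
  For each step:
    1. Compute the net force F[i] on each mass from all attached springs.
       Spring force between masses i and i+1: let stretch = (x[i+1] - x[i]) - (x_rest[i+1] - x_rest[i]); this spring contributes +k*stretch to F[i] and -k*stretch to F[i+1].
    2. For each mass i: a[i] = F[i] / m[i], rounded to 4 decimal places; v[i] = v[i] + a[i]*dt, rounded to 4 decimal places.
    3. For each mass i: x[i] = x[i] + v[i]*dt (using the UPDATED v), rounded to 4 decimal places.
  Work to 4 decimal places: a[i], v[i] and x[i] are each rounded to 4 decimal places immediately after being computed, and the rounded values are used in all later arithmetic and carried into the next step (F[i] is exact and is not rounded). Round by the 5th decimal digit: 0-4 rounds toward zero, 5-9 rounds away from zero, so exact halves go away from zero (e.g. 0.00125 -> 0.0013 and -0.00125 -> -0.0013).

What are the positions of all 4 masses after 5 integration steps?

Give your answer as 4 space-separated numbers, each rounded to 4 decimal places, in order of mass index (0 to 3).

Step 0: x=[8.0000 10.0000 16.0000 23.0000] v=[0.0000 0.0000 0.0000 0.0000]
Step 1: x=[7.5000 10.5000 16.1250 22.8750] v=[-2.0000 2.0000 0.5000 -0.5000]
Step 2: x=[6.6250 11.3281 16.3906 22.6563] v=[-3.5000 3.3125 1.0625 -0.8750]
Step 3: x=[5.5879 12.2012 16.8066 22.4043] v=[-4.1485 3.4922 1.6641 -1.0079]
Step 4: x=[4.6274 12.8233 17.3467 22.2026] v=[-3.8419 2.4883 2.1603 -0.8068]
Step 5: x=[3.9414 12.9863 17.9284 22.1439] v=[-2.7440 0.6521 2.3266 -0.2348]

Answer: 3.9414 12.9863 17.9284 22.1439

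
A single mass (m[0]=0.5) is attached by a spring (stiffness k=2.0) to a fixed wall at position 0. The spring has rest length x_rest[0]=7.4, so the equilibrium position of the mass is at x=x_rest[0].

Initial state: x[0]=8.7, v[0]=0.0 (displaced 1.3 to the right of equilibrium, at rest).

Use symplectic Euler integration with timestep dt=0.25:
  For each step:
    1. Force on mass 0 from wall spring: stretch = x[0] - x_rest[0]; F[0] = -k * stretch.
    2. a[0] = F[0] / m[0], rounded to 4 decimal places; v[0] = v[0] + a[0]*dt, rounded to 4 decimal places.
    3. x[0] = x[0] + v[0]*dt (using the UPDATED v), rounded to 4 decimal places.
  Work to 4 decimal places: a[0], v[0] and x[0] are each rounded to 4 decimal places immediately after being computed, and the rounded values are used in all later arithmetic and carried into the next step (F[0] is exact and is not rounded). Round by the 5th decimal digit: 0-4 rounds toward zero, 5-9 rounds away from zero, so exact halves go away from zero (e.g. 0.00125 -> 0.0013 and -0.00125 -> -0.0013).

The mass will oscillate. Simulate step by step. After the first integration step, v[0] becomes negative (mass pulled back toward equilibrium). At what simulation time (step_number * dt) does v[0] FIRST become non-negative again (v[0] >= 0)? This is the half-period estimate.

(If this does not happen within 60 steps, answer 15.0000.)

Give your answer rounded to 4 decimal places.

Step 0: x=[8.7000] v=[0.0000]
Step 1: x=[8.3750] v=[-1.3000]
Step 2: x=[7.8063] v=[-2.2750]
Step 3: x=[7.1360] v=[-2.6813]
Step 4: x=[6.5317] v=[-2.4173]
Step 5: x=[6.1445] v=[-1.5490]
Step 6: x=[6.0711] v=[-0.2935]
Step 7: x=[6.3300] v=[1.0354]
First v>=0 after going negative at step 7, time=1.7500

Answer: 1.7500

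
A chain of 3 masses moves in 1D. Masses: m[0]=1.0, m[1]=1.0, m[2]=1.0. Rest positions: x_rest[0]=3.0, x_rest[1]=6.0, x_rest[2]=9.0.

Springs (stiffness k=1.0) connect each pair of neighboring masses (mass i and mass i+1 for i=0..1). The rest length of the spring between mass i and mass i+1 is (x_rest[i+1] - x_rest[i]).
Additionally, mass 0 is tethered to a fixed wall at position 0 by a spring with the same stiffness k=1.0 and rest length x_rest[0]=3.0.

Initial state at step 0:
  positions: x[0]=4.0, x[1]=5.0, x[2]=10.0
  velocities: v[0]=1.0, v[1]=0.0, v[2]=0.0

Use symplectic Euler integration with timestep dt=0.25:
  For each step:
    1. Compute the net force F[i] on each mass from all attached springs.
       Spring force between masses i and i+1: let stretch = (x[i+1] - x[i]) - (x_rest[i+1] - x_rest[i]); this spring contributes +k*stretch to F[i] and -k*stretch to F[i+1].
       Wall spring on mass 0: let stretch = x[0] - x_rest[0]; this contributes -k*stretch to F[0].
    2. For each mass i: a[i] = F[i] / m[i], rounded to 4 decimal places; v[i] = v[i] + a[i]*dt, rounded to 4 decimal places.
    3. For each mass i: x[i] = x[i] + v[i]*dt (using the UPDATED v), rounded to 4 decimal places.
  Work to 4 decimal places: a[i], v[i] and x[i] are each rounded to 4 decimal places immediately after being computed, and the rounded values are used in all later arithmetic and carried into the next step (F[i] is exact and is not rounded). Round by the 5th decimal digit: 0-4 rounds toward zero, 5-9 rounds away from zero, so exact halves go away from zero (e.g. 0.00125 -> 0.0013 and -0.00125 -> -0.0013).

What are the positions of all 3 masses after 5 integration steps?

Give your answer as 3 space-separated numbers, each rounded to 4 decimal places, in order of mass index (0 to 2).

Answer: 3.0645 7.4787 8.8418

Derivation:
Step 0: x=[4.0000 5.0000 10.0000] v=[1.0000 0.0000 0.0000]
Step 1: x=[4.0625 5.2500 9.8750] v=[0.2500 1.0000 -0.5000]
Step 2: x=[3.9453 5.7149 9.6484] v=[-0.4688 1.8594 -0.9063]
Step 3: x=[3.6921 6.3150 9.3635] v=[-1.0127 2.4004 -1.1397]
Step 4: x=[3.3721 6.9417 9.0756] v=[-1.2800 2.5068 -1.1518]
Step 5: x=[3.0645 7.4787 8.8418] v=[-1.2306 2.1479 -0.9353]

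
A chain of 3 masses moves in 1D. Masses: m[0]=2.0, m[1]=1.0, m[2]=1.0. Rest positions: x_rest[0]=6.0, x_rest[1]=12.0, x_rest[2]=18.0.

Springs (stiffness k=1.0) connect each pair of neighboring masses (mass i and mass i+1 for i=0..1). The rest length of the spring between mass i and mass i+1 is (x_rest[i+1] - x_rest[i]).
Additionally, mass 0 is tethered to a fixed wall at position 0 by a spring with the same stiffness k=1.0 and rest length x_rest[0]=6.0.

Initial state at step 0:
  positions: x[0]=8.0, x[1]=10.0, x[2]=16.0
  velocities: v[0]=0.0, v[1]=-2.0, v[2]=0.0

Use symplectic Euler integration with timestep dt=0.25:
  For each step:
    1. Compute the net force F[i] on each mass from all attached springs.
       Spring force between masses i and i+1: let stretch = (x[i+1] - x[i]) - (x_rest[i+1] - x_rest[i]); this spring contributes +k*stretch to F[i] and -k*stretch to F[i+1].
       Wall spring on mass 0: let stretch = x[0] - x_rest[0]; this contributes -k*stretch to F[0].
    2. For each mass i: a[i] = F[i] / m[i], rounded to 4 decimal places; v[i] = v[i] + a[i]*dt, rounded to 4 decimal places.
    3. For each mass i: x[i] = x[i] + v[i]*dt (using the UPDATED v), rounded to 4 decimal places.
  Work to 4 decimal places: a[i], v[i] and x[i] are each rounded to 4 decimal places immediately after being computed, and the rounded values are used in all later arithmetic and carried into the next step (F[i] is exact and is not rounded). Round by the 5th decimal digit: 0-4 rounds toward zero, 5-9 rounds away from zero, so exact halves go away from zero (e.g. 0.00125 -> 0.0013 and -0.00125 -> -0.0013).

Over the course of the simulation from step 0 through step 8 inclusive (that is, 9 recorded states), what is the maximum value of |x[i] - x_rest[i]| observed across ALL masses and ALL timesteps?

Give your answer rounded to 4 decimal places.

Answer: 2.3808

Derivation:
Step 0: x=[8.0000 10.0000 16.0000] v=[0.0000 -2.0000 0.0000]
Step 1: x=[7.8125 9.7500 16.0000] v=[-0.7500 -1.0000 0.0000]
Step 2: x=[7.4414 9.7695 15.9844] v=[-1.4844 0.0781 -0.0625]
Step 3: x=[6.9105 10.0320 15.9554] v=[-2.1236 1.0498 -0.1162]
Step 4: x=[6.2612 10.4696 15.9311] v=[-2.5972 1.7503 -0.0971]
Step 5: x=[5.5478 10.9855 15.9405] v=[-2.8538 2.0636 0.0375]
Step 6: x=[4.8309 11.4712 16.0152] v=[-2.8676 1.9429 0.2988]
Step 7: x=[4.1706 11.8259 16.1809] v=[-2.6414 1.4188 0.6628]
Step 8: x=[3.6192 11.9743 16.4494] v=[-2.2058 0.5937 1.0741]
Max displacement = 2.3808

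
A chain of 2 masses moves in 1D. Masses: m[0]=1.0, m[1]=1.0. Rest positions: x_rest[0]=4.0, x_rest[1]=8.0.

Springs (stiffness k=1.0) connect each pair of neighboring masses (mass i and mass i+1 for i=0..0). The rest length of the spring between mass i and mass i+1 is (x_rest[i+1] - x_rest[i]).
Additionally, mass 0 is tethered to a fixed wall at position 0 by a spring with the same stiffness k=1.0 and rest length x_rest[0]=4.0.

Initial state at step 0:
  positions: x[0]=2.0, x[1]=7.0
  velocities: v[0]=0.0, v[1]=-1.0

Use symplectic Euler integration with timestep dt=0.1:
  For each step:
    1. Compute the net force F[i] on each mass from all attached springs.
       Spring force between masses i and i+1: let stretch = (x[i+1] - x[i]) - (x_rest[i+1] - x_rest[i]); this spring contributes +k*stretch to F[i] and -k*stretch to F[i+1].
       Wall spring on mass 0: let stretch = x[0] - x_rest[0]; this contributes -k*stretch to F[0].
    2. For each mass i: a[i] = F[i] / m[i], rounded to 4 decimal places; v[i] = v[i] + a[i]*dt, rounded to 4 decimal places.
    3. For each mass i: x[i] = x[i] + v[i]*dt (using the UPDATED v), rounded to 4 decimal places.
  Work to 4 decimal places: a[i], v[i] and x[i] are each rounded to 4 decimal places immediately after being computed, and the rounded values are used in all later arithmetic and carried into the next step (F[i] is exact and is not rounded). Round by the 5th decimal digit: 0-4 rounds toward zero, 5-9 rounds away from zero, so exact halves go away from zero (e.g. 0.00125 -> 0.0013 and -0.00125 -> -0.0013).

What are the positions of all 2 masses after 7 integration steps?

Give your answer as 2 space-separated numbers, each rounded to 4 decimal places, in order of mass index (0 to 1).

Answer: 2.7033 6.1217

Derivation:
Step 0: x=[2.0000 7.0000] v=[0.0000 -1.0000]
Step 1: x=[2.0300 6.8900] v=[0.3000 -1.1000]
Step 2: x=[2.0883 6.7714] v=[0.5830 -1.1860]
Step 3: x=[2.1726 6.6460] v=[0.8425 -1.2543]
Step 4: x=[2.2799 6.5158] v=[1.0726 -1.3016]
Step 5: x=[2.4067 6.3833] v=[1.2682 -1.3252]
Step 6: x=[2.5492 6.2510] v=[1.4252 -1.3229]
Step 7: x=[2.7033 6.1217] v=[1.5405 -1.2931]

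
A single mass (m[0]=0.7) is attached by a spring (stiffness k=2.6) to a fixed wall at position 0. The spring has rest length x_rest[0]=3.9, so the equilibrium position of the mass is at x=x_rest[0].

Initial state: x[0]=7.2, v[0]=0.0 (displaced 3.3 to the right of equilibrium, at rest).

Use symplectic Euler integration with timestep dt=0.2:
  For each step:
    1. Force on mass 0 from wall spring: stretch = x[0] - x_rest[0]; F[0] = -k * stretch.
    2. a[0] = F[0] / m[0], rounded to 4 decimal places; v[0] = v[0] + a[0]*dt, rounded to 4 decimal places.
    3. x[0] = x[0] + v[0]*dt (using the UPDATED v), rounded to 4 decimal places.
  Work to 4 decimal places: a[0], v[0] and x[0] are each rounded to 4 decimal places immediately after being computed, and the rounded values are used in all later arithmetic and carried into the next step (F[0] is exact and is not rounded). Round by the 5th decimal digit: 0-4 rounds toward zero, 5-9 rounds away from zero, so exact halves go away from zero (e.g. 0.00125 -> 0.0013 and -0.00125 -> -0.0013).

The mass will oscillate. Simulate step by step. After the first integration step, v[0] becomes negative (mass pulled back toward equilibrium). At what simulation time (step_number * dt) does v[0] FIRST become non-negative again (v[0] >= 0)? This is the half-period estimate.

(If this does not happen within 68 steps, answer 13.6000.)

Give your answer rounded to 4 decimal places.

Answer: 1.8000

Derivation:
Step 0: x=[7.2000] v=[0.0000]
Step 1: x=[6.7097] v=[-2.4514]
Step 2: x=[5.8020] v=[-4.5386]
Step 3: x=[4.6117] v=[-5.9515]
Step 4: x=[3.3157] v=[-6.4802]
Step 5: x=[2.1065] v=[-6.0461]
Step 6: x=[1.1637] v=[-4.7138]
Step 7: x=[0.6275] v=[-2.6811]
Step 8: x=[0.5775] v=[-0.2501]
Step 9: x=[1.0211] v=[2.2180]
First v>=0 after going negative at step 9, time=1.8000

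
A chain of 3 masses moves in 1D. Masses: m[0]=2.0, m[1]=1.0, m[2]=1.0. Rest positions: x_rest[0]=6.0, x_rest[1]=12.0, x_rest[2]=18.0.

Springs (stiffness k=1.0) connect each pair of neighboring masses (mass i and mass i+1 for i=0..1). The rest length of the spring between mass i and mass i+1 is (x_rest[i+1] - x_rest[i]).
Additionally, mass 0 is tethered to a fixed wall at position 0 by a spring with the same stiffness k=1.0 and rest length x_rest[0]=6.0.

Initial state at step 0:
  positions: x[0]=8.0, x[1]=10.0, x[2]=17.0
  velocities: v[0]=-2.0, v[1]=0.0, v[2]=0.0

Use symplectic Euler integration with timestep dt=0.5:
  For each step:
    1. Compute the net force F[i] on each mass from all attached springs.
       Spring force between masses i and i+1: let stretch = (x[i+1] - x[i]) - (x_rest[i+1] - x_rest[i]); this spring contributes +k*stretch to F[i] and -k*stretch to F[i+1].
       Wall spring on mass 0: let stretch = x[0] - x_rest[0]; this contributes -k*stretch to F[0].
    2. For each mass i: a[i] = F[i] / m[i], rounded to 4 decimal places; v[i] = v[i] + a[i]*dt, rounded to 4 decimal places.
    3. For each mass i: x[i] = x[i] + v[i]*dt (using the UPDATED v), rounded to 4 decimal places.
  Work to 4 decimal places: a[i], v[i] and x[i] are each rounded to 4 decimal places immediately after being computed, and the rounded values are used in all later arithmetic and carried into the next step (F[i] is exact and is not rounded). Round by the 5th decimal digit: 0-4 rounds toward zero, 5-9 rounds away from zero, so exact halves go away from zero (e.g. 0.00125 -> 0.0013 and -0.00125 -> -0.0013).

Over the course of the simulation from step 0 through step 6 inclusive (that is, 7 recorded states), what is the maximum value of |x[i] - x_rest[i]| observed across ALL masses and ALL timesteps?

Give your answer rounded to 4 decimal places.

Answer: 3.7516

Derivation:
Step 0: x=[8.0000 10.0000 17.0000] v=[-2.0000 0.0000 0.0000]
Step 1: x=[6.2500 11.2500 16.7500] v=[-3.5000 2.5000 -0.5000]
Step 2: x=[4.3438 12.6250 16.6250] v=[-3.8125 2.7500 -0.2500]
Step 3: x=[2.9297 12.9297 17.0000] v=[-2.8282 0.6094 0.7500]
Step 4: x=[2.3994 11.7520 17.8575] v=[-1.0606 -2.3555 1.7149]
Step 5: x=[2.7383 9.7625 18.6886] v=[0.6777 -3.9791 1.6622]
Step 6: x=[3.6129 8.2484 18.7882] v=[1.7492 -3.0282 0.1992]
Max displacement = 3.7516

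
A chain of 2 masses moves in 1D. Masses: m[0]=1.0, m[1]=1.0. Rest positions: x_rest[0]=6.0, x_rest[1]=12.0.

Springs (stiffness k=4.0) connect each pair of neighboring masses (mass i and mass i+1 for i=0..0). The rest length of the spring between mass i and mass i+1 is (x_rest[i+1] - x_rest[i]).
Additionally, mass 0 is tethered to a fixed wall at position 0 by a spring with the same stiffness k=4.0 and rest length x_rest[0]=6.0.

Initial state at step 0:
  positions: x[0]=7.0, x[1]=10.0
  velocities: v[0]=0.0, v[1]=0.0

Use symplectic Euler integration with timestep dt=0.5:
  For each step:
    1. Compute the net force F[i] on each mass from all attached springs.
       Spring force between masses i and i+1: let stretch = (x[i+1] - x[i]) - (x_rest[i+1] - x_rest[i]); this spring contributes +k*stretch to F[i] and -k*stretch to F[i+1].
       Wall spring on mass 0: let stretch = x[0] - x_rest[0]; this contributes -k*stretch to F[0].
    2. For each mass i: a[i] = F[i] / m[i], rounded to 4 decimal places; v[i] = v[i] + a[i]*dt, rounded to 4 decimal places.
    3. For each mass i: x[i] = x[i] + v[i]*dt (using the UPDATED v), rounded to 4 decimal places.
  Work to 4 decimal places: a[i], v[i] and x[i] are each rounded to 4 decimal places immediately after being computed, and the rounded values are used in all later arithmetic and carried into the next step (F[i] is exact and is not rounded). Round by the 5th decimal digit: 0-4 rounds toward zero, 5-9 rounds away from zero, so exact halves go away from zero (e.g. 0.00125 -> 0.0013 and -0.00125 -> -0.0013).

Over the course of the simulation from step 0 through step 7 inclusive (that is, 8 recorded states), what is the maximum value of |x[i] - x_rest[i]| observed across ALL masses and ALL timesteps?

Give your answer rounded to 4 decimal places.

Answer: 3.0000

Derivation:
Step 0: x=[7.0000 10.0000] v=[0.0000 0.0000]
Step 1: x=[3.0000 13.0000] v=[-8.0000 6.0000]
Step 2: x=[6.0000 12.0000] v=[6.0000 -2.0000]
Step 3: x=[9.0000 11.0000] v=[6.0000 -2.0000]
Step 4: x=[5.0000 14.0000] v=[-8.0000 6.0000]
Step 5: x=[5.0000 14.0000] v=[0.0000 0.0000]
Step 6: x=[9.0000 11.0000] v=[8.0000 -6.0000]
Step 7: x=[6.0000 12.0000] v=[-6.0000 2.0000]
Max displacement = 3.0000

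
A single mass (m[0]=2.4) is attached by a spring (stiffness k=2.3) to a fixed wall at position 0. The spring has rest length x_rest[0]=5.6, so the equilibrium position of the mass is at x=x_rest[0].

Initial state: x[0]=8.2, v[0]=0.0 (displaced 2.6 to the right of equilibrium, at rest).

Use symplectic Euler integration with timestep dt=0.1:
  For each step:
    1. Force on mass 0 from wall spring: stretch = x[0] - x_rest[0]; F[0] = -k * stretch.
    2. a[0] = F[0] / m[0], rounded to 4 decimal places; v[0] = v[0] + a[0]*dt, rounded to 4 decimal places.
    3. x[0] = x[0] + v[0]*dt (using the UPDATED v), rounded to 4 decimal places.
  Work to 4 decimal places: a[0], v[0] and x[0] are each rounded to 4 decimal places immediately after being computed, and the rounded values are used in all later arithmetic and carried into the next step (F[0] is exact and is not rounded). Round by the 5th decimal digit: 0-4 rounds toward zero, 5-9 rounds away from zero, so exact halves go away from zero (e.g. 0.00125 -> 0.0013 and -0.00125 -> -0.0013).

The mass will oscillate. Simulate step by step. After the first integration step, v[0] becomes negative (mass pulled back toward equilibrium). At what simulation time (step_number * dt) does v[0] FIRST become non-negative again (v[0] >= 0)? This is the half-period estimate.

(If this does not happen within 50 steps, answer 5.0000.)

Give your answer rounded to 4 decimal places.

Step 0: x=[8.2000] v=[0.0000]
Step 1: x=[8.1751] v=[-0.2492]
Step 2: x=[8.1255] v=[-0.4960]
Step 3: x=[8.0517] v=[-0.7380]
Step 4: x=[7.9544] v=[-0.9730]
Step 5: x=[7.8345] v=[-1.1986]
Step 6: x=[7.6932] v=[-1.4127]
Step 7: x=[7.5319] v=[-1.6133]
Step 8: x=[7.3521] v=[-1.7984]
Step 9: x=[7.1555] v=[-1.9663]
Step 10: x=[6.9440] v=[-2.1154]
Step 11: x=[6.7196] v=[-2.2442]
Step 12: x=[6.4845] v=[-2.3515]
Step 13: x=[6.2409] v=[-2.4363]
Step 14: x=[5.9911] v=[-2.4977]
Step 15: x=[5.7376] v=[-2.5352]
Step 16: x=[5.4828] v=[-2.5484]
Step 17: x=[5.2291] v=[-2.5372]
Step 18: x=[4.9789] v=[-2.5017]
Step 19: x=[4.7347] v=[-2.4422]
Step 20: x=[4.4988] v=[-2.3593]
Step 21: x=[4.2734] v=[-2.2538]
Step 22: x=[4.0607] v=[-2.1267]
Step 23: x=[3.8628] v=[-1.9792]
Step 24: x=[3.6815] v=[-1.8127]
Step 25: x=[3.5186] v=[-1.6288]
Step 26: x=[3.3757] v=[-1.4293]
Step 27: x=[3.2541] v=[-1.2161]
Step 28: x=[3.1550] v=[-0.9913]
Step 29: x=[3.0793] v=[-0.7570]
Step 30: x=[3.0278] v=[-0.5154]
Step 31: x=[3.0009] v=[-0.2689]
Step 32: x=[2.9989] v=[-0.0198]
Step 33: x=[3.0219] v=[0.2295]
First v>=0 after going negative at step 33, time=3.3000

Answer: 3.3000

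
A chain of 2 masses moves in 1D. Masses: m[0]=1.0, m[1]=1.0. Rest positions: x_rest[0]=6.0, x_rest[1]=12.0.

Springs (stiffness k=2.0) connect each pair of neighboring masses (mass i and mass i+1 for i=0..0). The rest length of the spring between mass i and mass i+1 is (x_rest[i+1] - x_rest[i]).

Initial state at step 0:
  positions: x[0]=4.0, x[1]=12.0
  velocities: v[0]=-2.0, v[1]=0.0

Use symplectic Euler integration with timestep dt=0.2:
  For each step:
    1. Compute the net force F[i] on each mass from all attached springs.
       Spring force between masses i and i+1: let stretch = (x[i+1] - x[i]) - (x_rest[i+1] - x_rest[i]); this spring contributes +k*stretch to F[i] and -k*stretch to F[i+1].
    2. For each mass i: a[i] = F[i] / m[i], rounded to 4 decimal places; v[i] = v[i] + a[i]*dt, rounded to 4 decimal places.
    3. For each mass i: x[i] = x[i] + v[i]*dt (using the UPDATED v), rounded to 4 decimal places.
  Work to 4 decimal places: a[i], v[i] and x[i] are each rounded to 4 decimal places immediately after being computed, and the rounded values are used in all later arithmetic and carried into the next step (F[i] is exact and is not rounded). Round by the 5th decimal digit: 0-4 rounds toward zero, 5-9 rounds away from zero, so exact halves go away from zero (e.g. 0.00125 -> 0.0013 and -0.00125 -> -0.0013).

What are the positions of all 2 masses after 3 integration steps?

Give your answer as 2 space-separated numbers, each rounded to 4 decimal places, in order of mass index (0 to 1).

Step 0: x=[4.0000 12.0000] v=[-2.0000 0.0000]
Step 1: x=[3.7600 11.8400] v=[-1.2000 -0.8000]
Step 2: x=[3.6864 11.5136] v=[-0.3680 -1.6320]
Step 3: x=[3.7590 11.0410] v=[0.3629 -2.3629]

Answer: 3.7590 11.0410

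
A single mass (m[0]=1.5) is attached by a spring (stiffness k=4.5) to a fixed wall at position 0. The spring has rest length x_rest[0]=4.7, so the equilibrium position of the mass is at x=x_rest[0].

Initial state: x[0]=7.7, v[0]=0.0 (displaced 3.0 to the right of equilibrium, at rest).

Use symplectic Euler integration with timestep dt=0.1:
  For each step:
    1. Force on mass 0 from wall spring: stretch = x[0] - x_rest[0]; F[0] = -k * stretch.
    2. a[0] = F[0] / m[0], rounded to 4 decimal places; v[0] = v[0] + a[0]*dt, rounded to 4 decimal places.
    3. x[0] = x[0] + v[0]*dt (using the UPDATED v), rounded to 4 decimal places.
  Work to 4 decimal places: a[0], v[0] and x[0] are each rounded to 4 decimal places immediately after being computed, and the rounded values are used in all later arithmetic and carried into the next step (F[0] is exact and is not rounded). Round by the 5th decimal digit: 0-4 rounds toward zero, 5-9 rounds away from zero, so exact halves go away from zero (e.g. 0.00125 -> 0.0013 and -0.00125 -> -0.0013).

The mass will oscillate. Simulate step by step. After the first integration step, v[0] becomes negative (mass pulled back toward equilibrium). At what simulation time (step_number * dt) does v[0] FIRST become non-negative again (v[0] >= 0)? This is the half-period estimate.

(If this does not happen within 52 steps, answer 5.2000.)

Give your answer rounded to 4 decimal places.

Step 0: x=[7.7000] v=[0.0000]
Step 1: x=[7.6100] v=[-0.9000]
Step 2: x=[7.4327] v=[-1.7730]
Step 3: x=[7.1734] v=[-2.5928]
Step 4: x=[6.8399] v=[-3.3348]
Step 5: x=[6.4422] v=[-3.9768]
Step 6: x=[5.9923] v=[-4.4995]
Step 7: x=[5.5036] v=[-4.8872]
Step 8: x=[4.9908] v=[-5.1283]
Step 9: x=[4.4693] v=[-5.2155]
Step 10: x=[3.9547] v=[-5.1463]
Step 11: x=[3.4624] v=[-4.9227]
Step 12: x=[3.0073] v=[-4.5514]
Step 13: x=[2.6029] v=[-4.0436]
Step 14: x=[2.2615] v=[-3.4145]
Step 15: x=[1.9932] v=[-2.6830]
Step 16: x=[1.8061] v=[-1.8710]
Step 17: x=[1.7058] v=[-1.0028]
Step 18: x=[1.6954] v=[-0.1045]
Step 19: x=[1.7751] v=[0.7969]
First v>=0 after going negative at step 19, time=1.9000

Answer: 1.9000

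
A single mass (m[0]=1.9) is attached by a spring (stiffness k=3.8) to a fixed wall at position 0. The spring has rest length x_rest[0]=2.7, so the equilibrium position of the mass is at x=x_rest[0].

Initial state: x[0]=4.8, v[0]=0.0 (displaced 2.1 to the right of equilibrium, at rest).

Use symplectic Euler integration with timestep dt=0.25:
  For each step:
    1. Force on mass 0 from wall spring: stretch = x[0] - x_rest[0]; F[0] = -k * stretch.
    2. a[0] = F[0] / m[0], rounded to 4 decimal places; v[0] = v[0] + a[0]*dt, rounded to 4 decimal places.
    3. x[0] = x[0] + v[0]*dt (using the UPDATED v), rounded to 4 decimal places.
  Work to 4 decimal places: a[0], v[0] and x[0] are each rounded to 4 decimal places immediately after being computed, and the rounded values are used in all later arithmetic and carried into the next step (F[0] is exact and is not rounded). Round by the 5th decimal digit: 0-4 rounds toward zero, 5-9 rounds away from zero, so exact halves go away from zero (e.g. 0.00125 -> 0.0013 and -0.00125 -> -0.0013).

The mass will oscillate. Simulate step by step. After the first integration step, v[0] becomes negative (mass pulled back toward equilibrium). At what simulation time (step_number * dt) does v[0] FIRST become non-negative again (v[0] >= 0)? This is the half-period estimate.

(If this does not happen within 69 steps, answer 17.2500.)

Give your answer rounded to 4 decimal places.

Answer: 2.2500

Derivation:
Step 0: x=[4.8000] v=[0.0000]
Step 1: x=[4.5375] v=[-1.0500]
Step 2: x=[4.0453] v=[-1.9688]
Step 3: x=[3.3849] v=[-2.6415]
Step 4: x=[2.6389] v=[-2.9840]
Step 5: x=[1.9005] v=[-2.9535]
Step 6: x=[1.2621] v=[-2.5538]
Step 7: x=[0.8034] v=[-1.8349]
Step 8: x=[0.5818] v=[-0.8866]
Step 9: x=[0.6249] v=[0.1725]
First v>=0 after going negative at step 9, time=2.2500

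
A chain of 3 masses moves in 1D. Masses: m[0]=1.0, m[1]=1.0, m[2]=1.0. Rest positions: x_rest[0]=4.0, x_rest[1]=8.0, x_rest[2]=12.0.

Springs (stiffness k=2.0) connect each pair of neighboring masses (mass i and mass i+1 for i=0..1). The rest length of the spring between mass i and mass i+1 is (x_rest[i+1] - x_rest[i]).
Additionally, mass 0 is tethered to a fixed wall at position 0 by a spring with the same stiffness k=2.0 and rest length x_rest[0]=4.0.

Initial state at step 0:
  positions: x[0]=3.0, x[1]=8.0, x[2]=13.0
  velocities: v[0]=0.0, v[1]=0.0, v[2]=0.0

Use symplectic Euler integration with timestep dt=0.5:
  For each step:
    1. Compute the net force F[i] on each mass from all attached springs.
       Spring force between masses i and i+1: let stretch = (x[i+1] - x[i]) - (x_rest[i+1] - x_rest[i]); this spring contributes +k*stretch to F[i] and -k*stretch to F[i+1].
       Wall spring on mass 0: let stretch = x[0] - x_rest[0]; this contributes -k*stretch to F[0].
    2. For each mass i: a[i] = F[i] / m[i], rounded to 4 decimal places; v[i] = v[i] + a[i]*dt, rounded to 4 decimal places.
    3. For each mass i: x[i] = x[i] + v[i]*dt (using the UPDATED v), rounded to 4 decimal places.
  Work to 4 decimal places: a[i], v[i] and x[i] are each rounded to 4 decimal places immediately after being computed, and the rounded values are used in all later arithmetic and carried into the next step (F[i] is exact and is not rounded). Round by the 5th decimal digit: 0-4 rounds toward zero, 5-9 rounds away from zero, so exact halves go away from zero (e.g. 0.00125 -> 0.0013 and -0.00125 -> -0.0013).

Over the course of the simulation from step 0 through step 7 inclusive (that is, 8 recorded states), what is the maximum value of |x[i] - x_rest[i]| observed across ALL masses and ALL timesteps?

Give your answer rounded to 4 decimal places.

Answer: 1.1250

Derivation:
Step 0: x=[3.0000 8.0000 13.0000] v=[0.0000 0.0000 0.0000]
Step 1: x=[4.0000 8.0000 12.5000] v=[2.0000 0.0000 -1.0000]
Step 2: x=[5.0000 8.2500 11.7500] v=[2.0000 0.5000 -1.5000]
Step 3: x=[5.1250 8.6250 11.2500] v=[0.2500 0.7500 -1.0000]
Step 4: x=[4.4375 8.5625 11.4375] v=[-1.3750 -0.1250 0.3750]
Step 5: x=[3.5938 7.8750 12.1875] v=[-1.6875 -1.3750 1.5000]
Step 6: x=[3.0938 7.2032 12.7813] v=[-1.0001 -1.3437 1.1875]
Step 7: x=[3.1016 7.2657 12.5860] v=[0.0155 0.1250 -0.3906]
Max displacement = 1.1250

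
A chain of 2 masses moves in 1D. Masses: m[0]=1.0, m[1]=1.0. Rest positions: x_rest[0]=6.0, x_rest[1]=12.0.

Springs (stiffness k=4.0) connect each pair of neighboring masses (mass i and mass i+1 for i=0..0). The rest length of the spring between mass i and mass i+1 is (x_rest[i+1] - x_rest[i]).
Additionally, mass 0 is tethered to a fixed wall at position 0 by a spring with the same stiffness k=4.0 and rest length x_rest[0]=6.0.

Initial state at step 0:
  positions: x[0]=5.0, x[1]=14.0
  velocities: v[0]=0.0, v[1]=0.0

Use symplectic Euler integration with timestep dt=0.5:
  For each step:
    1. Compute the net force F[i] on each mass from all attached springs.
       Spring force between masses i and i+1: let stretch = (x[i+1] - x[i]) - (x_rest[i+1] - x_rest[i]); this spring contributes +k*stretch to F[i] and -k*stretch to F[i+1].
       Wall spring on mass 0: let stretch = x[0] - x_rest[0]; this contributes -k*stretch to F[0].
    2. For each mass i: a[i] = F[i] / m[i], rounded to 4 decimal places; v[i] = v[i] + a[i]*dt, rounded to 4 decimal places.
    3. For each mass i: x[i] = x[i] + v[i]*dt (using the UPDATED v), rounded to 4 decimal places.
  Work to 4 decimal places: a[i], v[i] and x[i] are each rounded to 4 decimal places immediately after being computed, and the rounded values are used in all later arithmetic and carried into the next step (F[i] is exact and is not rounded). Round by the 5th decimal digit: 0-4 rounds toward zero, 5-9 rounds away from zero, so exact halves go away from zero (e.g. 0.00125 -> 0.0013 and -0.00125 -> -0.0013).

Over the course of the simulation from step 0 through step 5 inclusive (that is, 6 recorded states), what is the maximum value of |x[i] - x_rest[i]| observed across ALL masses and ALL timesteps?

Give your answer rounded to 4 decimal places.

Step 0: x=[5.0000 14.0000] v=[0.0000 0.0000]
Step 1: x=[9.0000 11.0000] v=[8.0000 -6.0000]
Step 2: x=[6.0000 12.0000] v=[-6.0000 2.0000]
Step 3: x=[3.0000 13.0000] v=[-6.0000 2.0000]
Step 4: x=[7.0000 10.0000] v=[8.0000 -6.0000]
Step 5: x=[7.0000 10.0000] v=[0.0000 0.0000]
Max displacement = 3.0000

Answer: 3.0000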